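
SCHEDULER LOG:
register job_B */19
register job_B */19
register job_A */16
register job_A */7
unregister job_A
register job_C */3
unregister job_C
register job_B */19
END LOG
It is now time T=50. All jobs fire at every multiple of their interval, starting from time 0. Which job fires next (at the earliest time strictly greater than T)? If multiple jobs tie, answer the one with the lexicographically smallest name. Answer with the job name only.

Answer: job_B

Derivation:
Op 1: register job_B */19 -> active={job_B:*/19}
Op 2: register job_B */19 -> active={job_B:*/19}
Op 3: register job_A */16 -> active={job_A:*/16, job_B:*/19}
Op 4: register job_A */7 -> active={job_A:*/7, job_B:*/19}
Op 5: unregister job_A -> active={job_B:*/19}
Op 6: register job_C */3 -> active={job_B:*/19, job_C:*/3}
Op 7: unregister job_C -> active={job_B:*/19}
Op 8: register job_B */19 -> active={job_B:*/19}
  job_B: interval 19, next fire after T=50 is 57
Earliest = 57, winner (lex tiebreak) = job_B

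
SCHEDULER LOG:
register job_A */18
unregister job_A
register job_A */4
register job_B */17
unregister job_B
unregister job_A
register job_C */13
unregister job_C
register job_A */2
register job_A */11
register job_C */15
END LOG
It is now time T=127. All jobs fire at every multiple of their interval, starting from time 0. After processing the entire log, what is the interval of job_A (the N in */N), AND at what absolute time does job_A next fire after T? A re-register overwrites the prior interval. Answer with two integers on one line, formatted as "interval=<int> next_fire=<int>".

Op 1: register job_A */18 -> active={job_A:*/18}
Op 2: unregister job_A -> active={}
Op 3: register job_A */4 -> active={job_A:*/4}
Op 4: register job_B */17 -> active={job_A:*/4, job_B:*/17}
Op 5: unregister job_B -> active={job_A:*/4}
Op 6: unregister job_A -> active={}
Op 7: register job_C */13 -> active={job_C:*/13}
Op 8: unregister job_C -> active={}
Op 9: register job_A */2 -> active={job_A:*/2}
Op 10: register job_A */11 -> active={job_A:*/11}
Op 11: register job_C */15 -> active={job_A:*/11, job_C:*/15}
Final interval of job_A = 11
Next fire of job_A after T=127: (127//11+1)*11 = 132

Answer: interval=11 next_fire=132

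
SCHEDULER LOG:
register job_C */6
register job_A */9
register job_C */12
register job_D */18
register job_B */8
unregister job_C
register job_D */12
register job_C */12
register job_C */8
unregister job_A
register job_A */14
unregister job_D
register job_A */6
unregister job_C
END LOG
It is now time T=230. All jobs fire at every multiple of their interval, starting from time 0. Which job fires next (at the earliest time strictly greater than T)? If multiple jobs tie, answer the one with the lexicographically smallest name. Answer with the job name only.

Answer: job_B

Derivation:
Op 1: register job_C */6 -> active={job_C:*/6}
Op 2: register job_A */9 -> active={job_A:*/9, job_C:*/6}
Op 3: register job_C */12 -> active={job_A:*/9, job_C:*/12}
Op 4: register job_D */18 -> active={job_A:*/9, job_C:*/12, job_D:*/18}
Op 5: register job_B */8 -> active={job_A:*/9, job_B:*/8, job_C:*/12, job_D:*/18}
Op 6: unregister job_C -> active={job_A:*/9, job_B:*/8, job_D:*/18}
Op 7: register job_D */12 -> active={job_A:*/9, job_B:*/8, job_D:*/12}
Op 8: register job_C */12 -> active={job_A:*/9, job_B:*/8, job_C:*/12, job_D:*/12}
Op 9: register job_C */8 -> active={job_A:*/9, job_B:*/8, job_C:*/8, job_D:*/12}
Op 10: unregister job_A -> active={job_B:*/8, job_C:*/8, job_D:*/12}
Op 11: register job_A */14 -> active={job_A:*/14, job_B:*/8, job_C:*/8, job_D:*/12}
Op 12: unregister job_D -> active={job_A:*/14, job_B:*/8, job_C:*/8}
Op 13: register job_A */6 -> active={job_A:*/6, job_B:*/8, job_C:*/8}
Op 14: unregister job_C -> active={job_A:*/6, job_B:*/8}
  job_A: interval 6, next fire after T=230 is 234
  job_B: interval 8, next fire after T=230 is 232
Earliest = 232, winner (lex tiebreak) = job_B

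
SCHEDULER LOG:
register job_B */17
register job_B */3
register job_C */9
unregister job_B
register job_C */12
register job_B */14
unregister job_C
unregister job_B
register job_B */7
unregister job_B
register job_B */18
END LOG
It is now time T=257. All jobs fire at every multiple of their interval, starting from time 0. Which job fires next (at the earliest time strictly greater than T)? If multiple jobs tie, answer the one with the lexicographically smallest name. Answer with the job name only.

Answer: job_B

Derivation:
Op 1: register job_B */17 -> active={job_B:*/17}
Op 2: register job_B */3 -> active={job_B:*/3}
Op 3: register job_C */9 -> active={job_B:*/3, job_C:*/9}
Op 4: unregister job_B -> active={job_C:*/9}
Op 5: register job_C */12 -> active={job_C:*/12}
Op 6: register job_B */14 -> active={job_B:*/14, job_C:*/12}
Op 7: unregister job_C -> active={job_B:*/14}
Op 8: unregister job_B -> active={}
Op 9: register job_B */7 -> active={job_B:*/7}
Op 10: unregister job_B -> active={}
Op 11: register job_B */18 -> active={job_B:*/18}
  job_B: interval 18, next fire after T=257 is 270
Earliest = 270, winner (lex tiebreak) = job_B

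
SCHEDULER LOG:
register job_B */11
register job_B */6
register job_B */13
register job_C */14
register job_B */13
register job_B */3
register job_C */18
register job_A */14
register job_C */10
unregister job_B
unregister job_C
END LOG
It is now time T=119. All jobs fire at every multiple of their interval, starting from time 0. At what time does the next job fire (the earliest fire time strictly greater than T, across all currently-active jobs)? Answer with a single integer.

Answer: 126

Derivation:
Op 1: register job_B */11 -> active={job_B:*/11}
Op 2: register job_B */6 -> active={job_B:*/6}
Op 3: register job_B */13 -> active={job_B:*/13}
Op 4: register job_C */14 -> active={job_B:*/13, job_C:*/14}
Op 5: register job_B */13 -> active={job_B:*/13, job_C:*/14}
Op 6: register job_B */3 -> active={job_B:*/3, job_C:*/14}
Op 7: register job_C */18 -> active={job_B:*/3, job_C:*/18}
Op 8: register job_A */14 -> active={job_A:*/14, job_B:*/3, job_C:*/18}
Op 9: register job_C */10 -> active={job_A:*/14, job_B:*/3, job_C:*/10}
Op 10: unregister job_B -> active={job_A:*/14, job_C:*/10}
Op 11: unregister job_C -> active={job_A:*/14}
  job_A: interval 14, next fire after T=119 is 126
Earliest fire time = 126 (job job_A)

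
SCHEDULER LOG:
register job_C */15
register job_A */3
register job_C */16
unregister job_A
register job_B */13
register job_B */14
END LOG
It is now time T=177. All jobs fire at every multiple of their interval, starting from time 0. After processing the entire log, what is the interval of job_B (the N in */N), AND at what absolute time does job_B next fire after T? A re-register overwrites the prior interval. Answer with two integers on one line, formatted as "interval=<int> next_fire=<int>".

Op 1: register job_C */15 -> active={job_C:*/15}
Op 2: register job_A */3 -> active={job_A:*/3, job_C:*/15}
Op 3: register job_C */16 -> active={job_A:*/3, job_C:*/16}
Op 4: unregister job_A -> active={job_C:*/16}
Op 5: register job_B */13 -> active={job_B:*/13, job_C:*/16}
Op 6: register job_B */14 -> active={job_B:*/14, job_C:*/16}
Final interval of job_B = 14
Next fire of job_B after T=177: (177//14+1)*14 = 182

Answer: interval=14 next_fire=182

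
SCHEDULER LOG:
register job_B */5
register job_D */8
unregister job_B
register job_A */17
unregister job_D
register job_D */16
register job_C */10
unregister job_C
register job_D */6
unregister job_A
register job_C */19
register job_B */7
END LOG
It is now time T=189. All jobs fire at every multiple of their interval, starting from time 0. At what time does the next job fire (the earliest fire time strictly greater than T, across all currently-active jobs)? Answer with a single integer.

Answer: 190

Derivation:
Op 1: register job_B */5 -> active={job_B:*/5}
Op 2: register job_D */8 -> active={job_B:*/5, job_D:*/8}
Op 3: unregister job_B -> active={job_D:*/8}
Op 4: register job_A */17 -> active={job_A:*/17, job_D:*/8}
Op 5: unregister job_D -> active={job_A:*/17}
Op 6: register job_D */16 -> active={job_A:*/17, job_D:*/16}
Op 7: register job_C */10 -> active={job_A:*/17, job_C:*/10, job_D:*/16}
Op 8: unregister job_C -> active={job_A:*/17, job_D:*/16}
Op 9: register job_D */6 -> active={job_A:*/17, job_D:*/6}
Op 10: unregister job_A -> active={job_D:*/6}
Op 11: register job_C */19 -> active={job_C:*/19, job_D:*/6}
Op 12: register job_B */7 -> active={job_B:*/7, job_C:*/19, job_D:*/6}
  job_B: interval 7, next fire after T=189 is 196
  job_C: interval 19, next fire after T=189 is 190
  job_D: interval 6, next fire after T=189 is 192
Earliest fire time = 190 (job job_C)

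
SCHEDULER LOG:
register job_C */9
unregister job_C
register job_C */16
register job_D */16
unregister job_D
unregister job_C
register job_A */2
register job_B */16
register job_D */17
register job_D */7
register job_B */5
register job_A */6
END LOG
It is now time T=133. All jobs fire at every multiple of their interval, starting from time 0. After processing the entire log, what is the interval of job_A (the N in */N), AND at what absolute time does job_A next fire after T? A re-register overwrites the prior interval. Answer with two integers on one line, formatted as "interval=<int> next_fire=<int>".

Answer: interval=6 next_fire=138

Derivation:
Op 1: register job_C */9 -> active={job_C:*/9}
Op 2: unregister job_C -> active={}
Op 3: register job_C */16 -> active={job_C:*/16}
Op 4: register job_D */16 -> active={job_C:*/16, job_D:*/16}
Op 5: unregister job_D -> active={job_C:*/16}
Op 6: unregister job_C -> active={}
Op 7: register job_A */2 -> active={job_A:*/2}
Op 8: register job_B */16 -> active={job_A:*/2, job_B:*/16}
Op 9: register job_D */17 -> active={job_A:*/2, job_B:*/16, job_D:*/17}
Op 10: register job_D */7 -> active={job_A:*/2, job_B:*/16, job_D:*/7}
Op 11: register job_B */5 -> active={job_A:*/2, job_B:*/5, job_D:*/7}
Op 12: register job_A */6 -> active={job_A:*/6, job_B:*/5, job_D:*/7}
Final interval of job_A = 6
Next fire of job_A after T=133: (133//6+1)*6 = 138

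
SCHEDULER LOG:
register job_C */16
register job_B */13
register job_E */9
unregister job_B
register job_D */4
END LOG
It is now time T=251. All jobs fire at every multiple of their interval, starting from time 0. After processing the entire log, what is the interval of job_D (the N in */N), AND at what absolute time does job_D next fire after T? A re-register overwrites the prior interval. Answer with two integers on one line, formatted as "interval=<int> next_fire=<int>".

Op 1: register job_C */16 -> active={job_C:*/16}
Op 2: register job_B */13 -> active={job_B:*/13, job_C:*/16}
Op 3: register job_E */9 -> active={job_B:*/13, job_C:*/16, job_E:*/9}
Op 4: unregister job_B -> active={job_C:*/16, job_E:*/9}
Op 5: register job_D */4 -> active={job_C:*/16, job_D:*/4, job_E:*/9}
Final interval of job_D = 4
Next fire of job_D after T=251: (251//4+1)*4 = 252

Answer: interval=4 next_fire=252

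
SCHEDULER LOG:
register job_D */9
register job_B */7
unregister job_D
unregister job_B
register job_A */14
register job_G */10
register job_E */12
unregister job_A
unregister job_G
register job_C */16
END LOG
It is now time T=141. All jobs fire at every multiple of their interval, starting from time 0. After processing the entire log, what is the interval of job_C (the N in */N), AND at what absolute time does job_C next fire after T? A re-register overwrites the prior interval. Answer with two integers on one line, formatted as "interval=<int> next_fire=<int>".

Op 1: register job_D */9 -> active={job_D:*/9}
Op 2: register job_B */7 -> active={job_B:*/7, job_D:*/9}
Op 3: unregister job_D -> active={job_B:*/7}
Op 4: unregister job_B -> active={}
Op 5: register job_A */14 -> active={job_A:*/14}
Op 6: register job_G */10 -> active={job_A:*/14, job_G:*/10}
Op 7: register job_E */12 -> active={job_A:*/14, job_E:*/12, job_G:*/10}
Op 8: unregister job_A -> active={job_E:*/12, job_G:*/10}
Op 9: unregister job_G -> active={job_E:*/12}
Op 10: register job_C */16 -> active={job_C:*/16, job_E:*/12}
Final interval of job_C = 16
Next fire of job_C after T=141: (141//16+1)*16 = 144

Answer: interval=16 next_fire=144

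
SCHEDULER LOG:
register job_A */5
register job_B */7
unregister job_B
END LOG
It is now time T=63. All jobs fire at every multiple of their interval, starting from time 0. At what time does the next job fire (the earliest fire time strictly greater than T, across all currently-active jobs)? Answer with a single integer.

Answer: 65

Derivation:
Op 1: register job_A */5 -> active={job_A:*/5}
Op 2: register job_B */7 -> active={job_A:*/5, job_B:*/7}
Op 3: unregister job_B -> active={job_A:*/5}
  job_A: interval 5, next fire after T=63 is 65
Earliest fire time = 65 (job job_A)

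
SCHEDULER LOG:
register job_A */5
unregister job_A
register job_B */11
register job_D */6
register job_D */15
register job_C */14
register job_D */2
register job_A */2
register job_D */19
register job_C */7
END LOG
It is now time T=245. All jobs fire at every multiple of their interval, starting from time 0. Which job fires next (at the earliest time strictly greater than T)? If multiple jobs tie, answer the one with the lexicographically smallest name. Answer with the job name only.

Op 1: register job_A */5 -> active={job_A:*/5}
Op 2: unregister job_A -> active={}
Op 3: register job_B */11 -> active={job_B:*/11}
Op 4: register job_D */6 -> active={job_B:*/11, job_D:*/6}
Op 5: register job_D */15 -> active={job_B:*/11, job_D:*/15}
Op 6: register job_C */14 -> active={job_B:*/11, job_C:*/14, job_D:*/15}
Op 7: register job_D */2 -> active={job_B:*/11, job_C:*/14, job_D:*/2}
Op 8: register job_A */2 -> active={job_A:*/2, job_B:*/11, job_C:*/14, job_D:*/2}
Op 9: register job_D */19 -> active={job_A:*/2, job_B:*/11, job_C:*/14, job_D:*/19}
Op 10: register job_C */7 -> active={job_A:*/2, job_B:*/11, job_C:*/7, job_D:*/19}
  job_A: interval 2, next fire after T=245 is 246
  job_B: interval 11, next fire after T=245 is 253
  job_C: interval 7, next fire after T=245 is 252
  job_D: interval 19, next fire after T=245 is 247
Earliest = 246, winner (lex tiebreak) = job_A

Answer: job_A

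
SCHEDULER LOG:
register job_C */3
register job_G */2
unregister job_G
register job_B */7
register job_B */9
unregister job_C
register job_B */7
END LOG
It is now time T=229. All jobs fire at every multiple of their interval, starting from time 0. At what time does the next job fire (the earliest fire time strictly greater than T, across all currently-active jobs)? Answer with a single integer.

Op 1: register job_C */3 -> active={job_C:*/3}
Op 2: register job_G */2 -> active={job_C:*/3, job_G:*/2}
Op 3: unregister job_G -> active={job_C:*/3}
Op 4: register job_B */7 -> active={job_B:*/7, job_C:*/3}
Op 5: register job_B */9 -> active={job_B:*/9, job_C:*/3}
Op 6: unregister job_C -> active={job_B:*/9}
Op 7: register job_B */7 -> active={job_B:*/7}
  job_B: interval 7, next fire after T=229 is 231
Earliest fire time = 231 (job job_B)

Answer: 231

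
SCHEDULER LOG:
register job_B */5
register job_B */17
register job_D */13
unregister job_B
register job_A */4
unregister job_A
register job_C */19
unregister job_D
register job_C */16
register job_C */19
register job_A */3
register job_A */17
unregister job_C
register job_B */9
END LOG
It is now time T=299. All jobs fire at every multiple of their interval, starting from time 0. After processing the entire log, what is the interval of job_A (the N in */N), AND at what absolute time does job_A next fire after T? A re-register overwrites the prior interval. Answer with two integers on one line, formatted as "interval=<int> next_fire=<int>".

Answer: interval=17 next_fire=306

Derivation:
Op 1: register job_B */5 -> active={job_B:*/5}
Op 2: register job_B */17 -> active={job_B:*/17}
Op 3: register job_D */13 -> active={job_B:*/17, job_D:*/13}
Op 4: unregister job_B -> active={job_D:*/13}
Op 5: register job_A */4 -> active={job_A:*/4, job_D:*/13}
Op 6: unregister job_A -> active={job_D:*/13}
Op 7: register job_C */19 -> active={job_C:*/19, job_D:*/13}
Op 8: unregister job_D -> active={job_C:*/19}
Op 9: register job_C */16 -> active={job_C:*/16}
Op 10: register job_C */19 -> active={job_C:*/19}
Op 11: register job_A */3 -> active={job_A:*/3, job_C:*/19}
Op 12: register job_A */17 -> active={job_A:*/17, job_C:*/19}
Op 13: unregister job_C -> active={job_A:*/17}
Op 14: register job_B */9 -> active={job_A:*/17, job_B:*/9}
Final interval of job_A = 17
Next fire of job_A after T=299: (299//17+1)*17 = 306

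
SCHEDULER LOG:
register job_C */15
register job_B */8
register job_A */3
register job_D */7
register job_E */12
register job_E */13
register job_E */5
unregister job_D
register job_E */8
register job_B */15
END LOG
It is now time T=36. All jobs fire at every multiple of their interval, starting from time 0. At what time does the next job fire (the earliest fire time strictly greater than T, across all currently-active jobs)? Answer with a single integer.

Op 1: register job_C */15 -> active={job_C:*/15}
Op 2: register job_B */8 -> active={job_B:*/8, job_C:*/15}
Op 3: register job_A */3 -> active={job_A:*/3, job_B:*/8, job_C:*/15}
Op 4: register job_D */7 -> active={job_A:*/3, job_B:*/8, job_C:*/15, job_D:*/7}
Op 5: register job_E */12 -> active={job_A:*/3, job_B:*/8, job_C:*/15, job_D:*/7, job_E:*/12}
Op 6: register job_E */13 -> active={job_A:*/3, job_B:*/8, job_C:*/15, job_D:*/7, job_E:*/13}
Op 7: register job_E */5 -> active={job_A:*/3, job_B:*/8, job_C:*/15, job_D:*/7, job_E:*/5}
Op 8: unregister job_D -> active={job_A:*/3, job_B:*/8, job_C:*/15, job_E:*/5}
Op 9: register job_E */8 -> active={job_A:*/3, job_B:*/8, job_C:*/15, job_E:*/8}
Op 10: register job_B */15 -> active={job_A:*/3, job_B:*/15, job_C:*/15, job_E:*/8}
  job_A: interval 3, next fire after T=36 is 39
  job_B: interval 15, next fire after T=36 is 45
  job_C: interval 15, next fire after T=36 is 45
  job_E: interval 8, next fire after T=36 is 40
Earliest fire time = 39 (job job_A)

Answer: 39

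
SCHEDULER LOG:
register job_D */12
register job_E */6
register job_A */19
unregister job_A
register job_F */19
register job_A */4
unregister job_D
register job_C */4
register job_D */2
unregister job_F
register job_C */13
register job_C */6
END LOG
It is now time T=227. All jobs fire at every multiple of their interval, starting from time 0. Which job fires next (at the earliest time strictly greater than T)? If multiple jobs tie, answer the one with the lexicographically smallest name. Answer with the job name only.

Op 1: register job_D */12 -> active={job_D:*/12}
Op 2: register job_E */6 -> active={job_D:*/12, job_E:*/6}
Op 3: register job_A */19 -> active={job_A:*/19, job_D:*/12, job_E:*/6}
Op 4: unregister job_A -> active={job_D:*/12, job_E:*/6}
Op 5: register job_F */19 -> active={job_D:*/12, job_E:*/6, job_F:*/19}
Op 6: register job_A */4 -> active={job_A:*/4, job_D:*/12, job_E:*/6, job_F:*/19}
Op 7: unregister job_D -> active={job_A:*/4, job_E:*/6, job_F:*/19}
Op 8: register job_C */4 -> active={job_A:*/4, job_C:*/4, job_E:*/6, job_F:*/19}
Op 9: register job_D */2 -> active={job_A:*/4, job_C:*/4, job_D:*/2, job_E:*/6, job_F:*/19}
Op 10: unregister job_F -> active={job_A:*/4, job_C:*/4, job_D:*/2, job_E:*/6}
Op 11: register job_C */13 -> active={job_A:*/4, job_C:*/13, job_D:*/2, job_E:*/6}
Op 12: register job_C */6 -> active={job_A:*/4, job_C:*/6, job_D:*/2, job_E:*/6}
  job_A: interval 4, next fire after T=227 is 228
  job_C: interval 6, next fire after T=227 is 228
  job_D: interval 2, next fire after T=227 is 228
  job_E: interval 6, next fire after T=227 is 228
Earliest = 228, winner (lex tiebreak) = job_A

Answer: job_A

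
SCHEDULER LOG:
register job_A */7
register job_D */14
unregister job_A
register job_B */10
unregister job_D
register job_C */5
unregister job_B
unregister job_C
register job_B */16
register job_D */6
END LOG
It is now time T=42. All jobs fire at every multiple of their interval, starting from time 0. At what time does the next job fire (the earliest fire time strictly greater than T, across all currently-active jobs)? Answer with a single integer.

Op 1: register job_A */7 -> active={job_A:*/7}
Op 2: register job_D */14 -> active={job_A:*/7, job_D:*/14}
Op 3: unregister job_A -> active={job_D:*/14}
Op 4: register job_B */10 -> active={job_B:*/10, job_D:*/14}
Op 5: unregister job_D -> active={job_B:*/10}
Op 6: register job_C */5 -> active={job_B:*/10, job_C:*/5}
Op 7: unregister job_B -> active={job_C:*/5}
Op 8: unregister job_C -> active={}
Op 9: register job_B */16 -> active={job_B:*/16}
Op 10: register job_D */6 -> active={job_B:*/16, job_D:*/6}
  job_B: interval 16, next fire after T=42 is 48
  job_D: interval 6, next fire after T=42 is 48
Earliest fire time = 48 (job job_B)

Answer: 48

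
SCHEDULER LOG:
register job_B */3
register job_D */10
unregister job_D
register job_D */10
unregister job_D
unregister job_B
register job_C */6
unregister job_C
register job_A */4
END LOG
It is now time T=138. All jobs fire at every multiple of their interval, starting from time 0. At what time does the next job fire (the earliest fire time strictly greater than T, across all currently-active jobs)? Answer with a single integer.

Answer: 140

Derivation:
Op 1: register job_B */3 -> active={job_B:*/3}
Op 2: register job_D */10 -> active={job_B:*/3, job_D:*/10}
Op 3: unregister job_D -> active={job_B:*/3}
Op 4: register job_D */10 -> active={job_B:*/3, job_D:*/10}
Op 5: unregister job_D -> active={job_B:*/3}
Op 6: unregister job_B -> active={}
Op 7: register job_C */6 -> active={job_C:*/6}
Op 8: unregister job_C -> active={}
Op 9: register job_A */4 -> active={job_A:*/4}
  job_A: interval 4, next fire after T=138 is 140
Earliest fire time = 140 (job job_A)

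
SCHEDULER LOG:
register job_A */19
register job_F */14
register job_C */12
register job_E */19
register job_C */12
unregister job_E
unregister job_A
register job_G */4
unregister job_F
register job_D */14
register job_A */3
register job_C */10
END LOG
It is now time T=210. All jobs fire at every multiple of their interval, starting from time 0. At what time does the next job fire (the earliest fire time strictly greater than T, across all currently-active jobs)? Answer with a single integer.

Answer: 212

Derivation:
Op 1: register job_A */19 -> active={job_A:*/19}
Op 2: register job_F */14 -> active={job_A:*/19, job_F:*/14}
Op 3: register job_C */12 -> active={job_A:*/19, job_C:*/12, job_F:*/14}
Op 4: register job_E */19 -> active={job_A:*/19, job_C:*/12, job_E:*/19, job_F:*/14}
Op 5: register job_C */12 -> active={job_A:*/19, job_C:*/12, job_E:*/19, job_F:*/14}
Op 6: unregister job_E -> active={job_A:*/19, job_C:*/12, job_F:*/14}
Op 7: unregister job_A -> active={job_C:*/12, job_F:*/14}
Op 8: register job_G */4 -> active={job_C:*/12, job_F:*/14, job_G:*/4}
Op 9: unregister job_F -> active={job_C:*/12, job_G:*/4}
Op 10: register job_D */14 -> active={job_C:*/12, job_D:*/14, job_G:*/4}
Op 11: register job_A */3 -> active={job_A:*/3, job_C:*/12, job_D:*/14, job_G:*/4}
Op 12: register job_C */10 -> active={job_A:*/3, job_C:*/10, job_D:*/14, job_G:*/4}
  job_A: interval 3, next fire after T=210 is 213
  job_C: interval 10, next fire after T=210 is 220
  job_D: interval 14, next fire after T=210 is 224
  job_G: interval 4, next fire after T=210 is 212
Earliest fire time = 212 (job job_G)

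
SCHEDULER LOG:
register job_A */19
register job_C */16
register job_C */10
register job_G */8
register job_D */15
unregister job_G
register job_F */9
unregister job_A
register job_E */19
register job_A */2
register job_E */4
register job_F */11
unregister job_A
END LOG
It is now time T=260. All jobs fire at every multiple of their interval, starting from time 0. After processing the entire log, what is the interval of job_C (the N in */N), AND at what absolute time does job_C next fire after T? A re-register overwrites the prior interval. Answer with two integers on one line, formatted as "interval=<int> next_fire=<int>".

Op 1: register job_A */19 -> active={job_A:*/19}
Op 2: register job_C */16 -> active={job_A:*/19, job_C:*/16}
Op 3: register job_C */10 -> active={job_A:*/19, job_C:*/10}
Op 4: register job_G */8 -> active={job_A:*/19, job_C:*/10, job_G:*/8}
Op 5: register job_D */15 -> active={job_A:*/19, job_C:*/10, job_D:*/15, job_G:*/8}
Op 6: unregister job_G -> active={job_A:*/19, job_C:*/10, job_D:*/15}
Op 7: register job_F */9 -> active={job_A:*/19, job_C:*/10, job_D:*/15, job_F:*/9}
Op 8: unregister job_A -> active={job_C:*/10, job_D:*/15, job_F:*/9}
Op 9: register job_E */19 -> active={job_C:*/10, job_D:*/15, job_E:*/19, job_F:*/9}
Op 10: register job_A */2 -> active={job_A:*/2, job_C:*/10, job_D:*/15, job_E:*/19, job_F:*/9}
Op 11: register job_E */4 -> active={job_A:*/2, job_C:*/10, job_D:*/15, job_E:*/4, job_F:*/9}
Op 12: register job_F */11 -> active={job_A:*/2, job_C:*/10, job_D:*/15, job_E:*/4, job_F:*/11}
Op 13: unregister job_A -> active={job_C:*/10, job_D:*/15, job_E:*/4, job_F:*/11}
Final interval of job_C = 10
Next fire of job_C after T=260: (260//10+1)*10 = 270

Answer: interval=10 next_fire=270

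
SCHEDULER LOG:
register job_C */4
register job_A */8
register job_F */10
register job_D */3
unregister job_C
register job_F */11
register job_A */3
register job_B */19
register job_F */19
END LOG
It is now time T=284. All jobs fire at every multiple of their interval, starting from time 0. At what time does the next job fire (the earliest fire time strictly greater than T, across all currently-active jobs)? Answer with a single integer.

Answer: 285

Derivation:
Op 1: register job_C */4 -> active={job_C:*/4}
Op 2: register job_A */8 -> active={job_A:*/8, job_C:*/4}
Op 3: register job_F */10 -> active={job_A:*/8, job_C:*/4, job_F:*/10}
Op 4: register job_D */3 -> active={job_A:*/8, job_C:*/4, job_D:*/3, job_F:*/10}
Op 5: unregister job_C -> active={job_A:*/8, job_D:*/3, job_F:*/10}
Op 6: register job_F */11 -> active={job_A:*/8, job_D:*/3, job_F:*/11}
Op 7: register job_A */3 -> active={job_A:*/3, job_D:*/3, job_F:*/11}
Op 8: register job_B */19 -> active={job_A:*/3, job_B:*/19, job_D:*/3, job_F:*/11}
Op 9: register job_F */19 -> active={job_A:*/3, job_B:*/19, job_D:*/3, job_F:*/19}
  job_A: interval 3, next fire after T=284 is 285
  job_B: interval 19, next fire after T=284 is 285
  job_D: interval 3, next fire after T=284 is 285
  job_F: interval 19, next fire after T=284 is 285
Earliest fire time = 285 (job job_A)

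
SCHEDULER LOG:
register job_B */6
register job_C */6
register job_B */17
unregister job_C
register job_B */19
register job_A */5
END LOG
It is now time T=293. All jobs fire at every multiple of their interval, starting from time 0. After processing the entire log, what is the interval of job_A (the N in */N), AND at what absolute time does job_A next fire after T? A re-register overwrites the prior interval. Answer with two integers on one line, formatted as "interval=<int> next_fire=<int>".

Answer: interval=5 next_fire=295

Derivation:
Op 1: register job_B */6 -> active={job_B:*/6}
Op 2: register job_C */6 -> active={job_B:*/6, job_C:*/6}
Op 3: register job_B */17 -> active={job_B:*/17, job_C:*/6}
Op 4: unregister job_C -> active={job_B:*/17}
Op 5: register job_B */19 -> active={job_B:*/19}
Op 6: register job_A */5 -> active={job_A:*/5, job_B:*/19}
Final interval of job_A = 5
Next fire of job_A after T=293: (293//5+1)*5 = 295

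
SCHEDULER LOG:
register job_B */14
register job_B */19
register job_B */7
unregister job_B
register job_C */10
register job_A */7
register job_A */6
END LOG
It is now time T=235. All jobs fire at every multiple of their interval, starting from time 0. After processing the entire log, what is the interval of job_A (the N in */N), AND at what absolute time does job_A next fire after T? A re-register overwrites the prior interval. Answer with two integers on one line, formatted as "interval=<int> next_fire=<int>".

Op 1: register job_B */14 -> active={job_B:*/14}
Op 2: register job_B */19 -> active={job_B:*/19}
Op 3: register job_B */7 -> active={job_B:*/7}
Op 4: unregister job_B -> active={}
Op 5: register job_C */10 -> active={job_C:*/10}
Op 6: register job_A */7 -> active={job_A:*/7, job_C:*/10}
Op 7: register job_A */6 -> active={job_A:*/6, job_C:*/10}
Final interval of job_A = 6
Next fire of job_A after T=235: (235//6+1)*6 = 240

Answer: interval=6 next_fire=240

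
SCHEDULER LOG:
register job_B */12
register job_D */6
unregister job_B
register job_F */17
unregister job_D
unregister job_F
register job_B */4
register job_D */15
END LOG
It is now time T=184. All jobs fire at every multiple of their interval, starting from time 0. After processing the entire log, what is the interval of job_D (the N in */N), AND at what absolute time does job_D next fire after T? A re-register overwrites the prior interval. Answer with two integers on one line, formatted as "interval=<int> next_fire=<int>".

Op 1: register job_B */12 -> active={job_B:*/12}
Op 2: register job_D */6 -> active={job_B:*/12, job_D:*/6}
Op 3: unregister job_B -> active={job_D:*/6}
Op 4: register job_F */17 -> active={job_D:*/6, job_F:*/17}
Op 5: unregister job_D -> active={job_F:*/17}
Op 6: unregister job_F -> active={}
Op 7: register job_B */4 -> active={job_B:*/4}
Op 8: register job_D */15 -> active={job_B:*/4, job_D:*/15}
Final interval of job_D = 15
Next fire of job_D after T=184: (184//15+1)*15 = 195

Answer: interval=15 next_fire=195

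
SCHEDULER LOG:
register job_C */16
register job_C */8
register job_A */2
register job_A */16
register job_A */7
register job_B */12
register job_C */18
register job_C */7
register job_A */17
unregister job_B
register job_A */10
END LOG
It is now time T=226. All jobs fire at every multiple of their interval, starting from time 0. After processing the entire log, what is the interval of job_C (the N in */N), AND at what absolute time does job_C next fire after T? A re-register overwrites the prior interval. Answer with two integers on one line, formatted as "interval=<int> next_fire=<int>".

Op 1: register job_C */16 -> active={job_C:*/16}
Op 2: register job_C */8 -> active={job_C:*/8}
Op 3: register job_A */2 -> active={job_A:*/2, job_C:*/8}
Op 4: register job_A */16 -> active={job_A:*/16, job_C:*/8}
Op 5: register job_A */7 -> active={job_A:*/7, job_C:*/8}
Op 6: register job_B */12 -> active={job_A:*/7, job_B:*/12, job_C:*/8}
Op 7: register job_C */18 -> active={job_A:*/7, job_B:*/12, job_C:*/18}
Op 8: register job_C */7 -> active={job_A:*/7, job_B:*/12, job_C:*/7}
Op 9: register job_A */17 -> active={job_A:*/17, job_B:*/12, job_C:*/7}
Op 10: unregister job_B -> active={job_A:*/17, job_C:*/7}
Op 11: register job_A */10 -> active={job_A:*/10, job_C:*/7}
Final interval of job_C = 7
Next fire of job_C after T=226: (226//7+1)*7 = 231

Answer: interval=7 next_fire=231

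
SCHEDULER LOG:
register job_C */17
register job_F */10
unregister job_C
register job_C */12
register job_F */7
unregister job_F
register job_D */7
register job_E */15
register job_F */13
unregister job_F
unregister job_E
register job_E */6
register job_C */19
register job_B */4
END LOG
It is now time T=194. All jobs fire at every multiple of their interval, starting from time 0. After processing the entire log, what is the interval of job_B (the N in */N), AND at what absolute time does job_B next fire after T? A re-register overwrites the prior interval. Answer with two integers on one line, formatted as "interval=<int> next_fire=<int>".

Answer: interval=4 next_fire=196

Derivation:
Op 1: register job_C */17 -> active={job_C:*/17}
Op 2: register job_F */10 -> active={job_C:*/17, job_F:*/10}
Op 3: unregister job_C -> active={job_F:*/10}
Op 4: register job_C */12 -> active={job_C:*/12, job_F:*/10}
Op 5: register job_F */7 -> active={job_C:*/12, job_F:*/7}
Op 6: unregister job_F -> active={job_C:*/12}
Op 7: register job_D */7 -> active={job_C:*/12, job_D:*/7}
Op 8: register job_E */15 -> active={job_C:*/12, job_D:*/7, job_E:*/15}
Op 9: register job_F */13 -> active={job_C:*/12, job_D:*/7, job_E:*/15, job_F:*/13}
Op 10: unregister job_F -> active={job_C:*/12, job_D:*/7, job_E:*/15}
Op 11: unregister job_E -> active={job_C:*/12, job_D:*/7}
Op 12: register job_E */6 -> active={job_C:*/12, job_D:*/7, job_E:*/6}
Op 13: register job_C */19 -> active={job_C:*/19, job_D:*/7, job_E:*/6}
Op 14: register job_B */4 -> active={job_B:*/4, job_C:*/19, job_D:*/7, job_E:*/6}
Final interval of job_B = 4
Next fire of job_B after T=194: (194//4+1)*4 = 196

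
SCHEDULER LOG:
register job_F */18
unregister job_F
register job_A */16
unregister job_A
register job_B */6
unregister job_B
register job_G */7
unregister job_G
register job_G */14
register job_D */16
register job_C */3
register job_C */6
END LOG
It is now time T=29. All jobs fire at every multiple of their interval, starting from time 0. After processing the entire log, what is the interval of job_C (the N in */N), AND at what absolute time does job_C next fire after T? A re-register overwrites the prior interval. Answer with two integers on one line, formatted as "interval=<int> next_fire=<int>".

Answer: interval=6 next_fire=30

Derivation:
Op 1: register job_F */18 -> active={job_F:*/18}
Op 2: unregister job_F -> active={}
Op 3: register job_A */16 -> active={job_A:*/16}
Op 4: unregister job_A -> active={}
Op 5: register job_B */6 -> active={job_B:*/6}
Op 6: unregister job_B -> active={}
Op 7: register job_G */7 -> active={job_G:*/7}
Op 8: unregister job_G -> active={}
Op 9: register job_G */14 -> active={job_G:*/14}
Op 10: register job_D */16 -> active={job_D:*/16, job_G:*/14}
Op 11: register job_C */3 -> active={job_C:*/3, job_D:*/16, job_G:*/14}
Op 12: register job_C */6 -> active={job_C:*/6, job_D:*/16, job_G:*/14}
Final interval of job_C = 6
Next fire of job_C after T=29: (29//6+1)*6 = 30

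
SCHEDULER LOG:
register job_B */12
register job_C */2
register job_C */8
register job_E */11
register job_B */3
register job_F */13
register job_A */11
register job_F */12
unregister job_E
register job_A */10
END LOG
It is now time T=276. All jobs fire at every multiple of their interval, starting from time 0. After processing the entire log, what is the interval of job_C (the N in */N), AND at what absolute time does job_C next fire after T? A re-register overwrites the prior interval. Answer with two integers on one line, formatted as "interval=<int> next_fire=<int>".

Answer: interval=8 next_fire=280

Derivation:
Op 1: register job_B */12 -> active={job_B:*/12}
Op 2: register job_C */2 -> active={job_B:*/12, job_C:*/2}
Op 3: register job_C */8 -> active={job_B:*/12, job_C:*/8}
Op 4: register job_E */11 -> active={job_B:*/12, job_C:*/8, job_E:*/11}
Op 5: register job_B */3 -> active={job_B:*/3, job_C:*/8, job_E:*/11}
Op 6: register job_F */13 -> active={job_B:*/3, job_C:*/8, job_E:*/11, job_F:*/13}
Op 7: register job_A */11 -> active={job_A:*/11, job_B:*/3, job_C:*/8, job_E:*/11, job_F:*/13}
Op 8: register job_F */12 -> active={job_A:*/11, job_B:*/3, job_C:*/8, job_E:*/11, job_F:*/12}
Op 9: unregister job_E -> active={job_A:*/11, job_B:*/3, job_C:*/8, job_F:*/12}
Op 10: register job_A */10 -> active={job_A:*/10, job_B:*/3, job_C:*/8, job_F:*/12}
Final interval of job_C = 8
Next fire of job_C after T=276: (276//8+1)*8 = 280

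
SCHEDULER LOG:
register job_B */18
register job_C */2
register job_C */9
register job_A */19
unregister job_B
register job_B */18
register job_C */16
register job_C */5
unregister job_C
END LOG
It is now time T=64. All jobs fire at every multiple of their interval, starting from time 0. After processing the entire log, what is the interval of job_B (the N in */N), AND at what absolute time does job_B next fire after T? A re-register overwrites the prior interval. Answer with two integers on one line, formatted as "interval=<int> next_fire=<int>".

Answer: interval=18 next_fire=72

Derivation:
Op 1: register job_B */18 -> active={job_B:*/18}
Op 2: register job_C */2 -> active={job_B:*/18, job_C:*/2}
Op 3: register job_C */9 -> active={job_B:*/18, job_C:*/9}
Op 4: register job_A */19 -> active={job_A:*/19, job_B:*/18, job_C:*/9}
Op 5: unregister job_B -> active={job_A:*/19, job_C:*/9}
Op 6: register job_B */18 -> active={job_A:*/19, job_B:*/18, job_C:*/9}
Op 7: register job_C */16 -> active={job_A:*/19, job_B:*/18, job_C:*/16}
Op 8: register job_C */5 -> active={job_A:*/19, job_B:*/18, job_C:*/5}
Op 9: unregister job_C -> active={job_A:*/19, job_B:*/18}
Final interval of job_B = 18
Next fire of job_B after T=64: (64//18+1)*18 = 72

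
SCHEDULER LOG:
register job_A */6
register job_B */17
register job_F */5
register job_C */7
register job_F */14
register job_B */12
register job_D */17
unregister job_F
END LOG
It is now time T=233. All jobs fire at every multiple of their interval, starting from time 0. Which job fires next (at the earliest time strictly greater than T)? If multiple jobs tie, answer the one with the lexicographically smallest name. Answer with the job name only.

Op 1: register job_A */6 -> active={job_A:*/6}
Op 2: register job_B */17 -> active={job_A:*/6, job_B:*/17}
Op 3: register job_F */5 -> active={job_A:*/6, job_B:*/17, job_F:*/5}
Op 4: register job_C */7 -> active={job_A:*/6, job_B:*/17, job_C:*/7, job_F:*/5}
Op 5: register job_F */14 -> active={job_A:*/6, job_B:*/17, job_C:*/7, job_F:*/14}
Op 6: register job_B */12 -> active={job_A:*/6, job_B:*/12, job_C:*/7, job_F:*/14}
Op 7: register job_D */17 -> active={job_A:*/6, job_B:*/12, job_C:*/7, job_D:*/17, job_F:*/14}
Op 8: unregister job_F -> active={job_A:*/6, job_B:*/12, job_C:*/7, job_D:*/17}
  job_A: interval 6, next fire after T=233 is 234
  job_B: interval 12, next fire after T=233 is 240
  job_C: interval 7, next fire after T=233 is 238
  job_D: interval 17, next fire after T=233 is 238
Earliest = 234, winner (lex tiebreak) = job_A

Answer: job_A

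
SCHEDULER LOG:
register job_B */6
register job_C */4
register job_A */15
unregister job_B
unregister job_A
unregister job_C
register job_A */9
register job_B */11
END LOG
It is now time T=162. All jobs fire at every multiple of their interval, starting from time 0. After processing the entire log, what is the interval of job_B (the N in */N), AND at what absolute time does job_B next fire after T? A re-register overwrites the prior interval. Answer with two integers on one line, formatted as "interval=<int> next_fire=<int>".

Answer: interval=11 next_fire=165

Derivation:
Op 1: register job_B */6 -> active={job_B:*/6}
Op 2: register job_C */4 -> active={job_B:*/6, job_C:*/4}
Op 3: register job_A */15 -> active={job_A:*/15, job_B:*/6, job_C:*/4}
Op 4: unregister job_B -> active={job_A:*/15, job_C:*/4}
Op 5: unregister job_A -> active={job_C:*/4}
Op 6: unregister job_C -> active={}
Op 7: register job_A */9 -> active={job_A:*/9}
Op 8: register job_B */11 -> active={job_A:*/9, job_B:*/11}
Final interval of job_B = 11
Next fire of job_B after T=162: (162//11+1)*11 = 165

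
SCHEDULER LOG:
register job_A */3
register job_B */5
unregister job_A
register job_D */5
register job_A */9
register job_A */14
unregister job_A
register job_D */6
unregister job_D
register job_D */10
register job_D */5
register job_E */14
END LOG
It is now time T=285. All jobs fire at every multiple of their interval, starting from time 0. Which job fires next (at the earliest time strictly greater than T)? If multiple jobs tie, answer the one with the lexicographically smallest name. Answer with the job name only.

Answer: job_B

Derivation:
Op 1: register job_A */3 -> active={job_A:*/3}
Op 2: register job_B */5 -> active={job_A:*/3, job_B:*/5}
Op 3: unregister job_A -> active={job_B:*/5}
Op 4: register job_D */5 -> active={job_B:*/5, job_D:*/5}
Op 5: register job_A */9 -> active={job_A:*/9, job_B:*/5, job_D:*/5}
Op 6: register job_A */14 -> active={job_A:*/14, job_B:*/5, job_D:*/5}
Op 7: unregister job_A -> active={job_B:*/5, job_D:*/5}
Op 8: register job_D */6 -> active={job_B:*/5, job_D:*/6}
Op 9: unregister job_D -> active={job_B:*/5}
Op 10: register job_D */10 -> active={job_B:*/5, job_D:*/10}
Op 11: register job_D */5 -> active={job_B:*/5, job_D:*/5}
Op 12: register job_E */14 -> active={job_B:*/5, job_D:*/5, job_E:*/14}
  job_B: interval 5, next fire after T=285 is 290
  job_D: interval 5, next fire after T=285 is 290
  job_E: interval 14, next fire after T=285 is 294
Earliest = 290, winner (lex tiebreak) = job_B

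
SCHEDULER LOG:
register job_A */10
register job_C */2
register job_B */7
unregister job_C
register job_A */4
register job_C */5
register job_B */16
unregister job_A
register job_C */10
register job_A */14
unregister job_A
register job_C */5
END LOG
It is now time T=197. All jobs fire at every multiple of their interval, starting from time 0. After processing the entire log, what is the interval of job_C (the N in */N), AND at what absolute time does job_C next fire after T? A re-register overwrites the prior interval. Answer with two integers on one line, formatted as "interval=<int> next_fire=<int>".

Answer: interval=5 next_fire=200

Derivation:
Op 1: register job_A */10 -> active={job_A:*/10}
Op 2: register job_C */2 -> active={job_A:*/10, job_C:*/2}
Op 3: register job_B */7 -> active={job_A:*/10, job_B:*/7, job_C:*/2}
Op 4: unregister job_C -> active={job_A:*/10, job_B:*/7}
Op 5: register job_A */4 -> active={job_A:*/4, job_B:*/7}
Op 6: register job_C */5 -> active={job_A:*/4, job_B:*/7, job_C:*/5}
Op 7: register job_B */16 -> active={job_A:*/4, job_B:*/16, job_C:*/5}
Op 8: unregister job_A -> active={job_B:*/16, job_C:*/5}
Op 9: register job_C */10 -> active={job_B:*/16, job_C:*/10}
Op 10: register job_A */14 -> active={job_A:*/14, job_B:*/16, job_C:*/10}
Op 11: unregister job_A -> active={job_B:*/16, job_C:*/10}
Op 12: register job_C */5 -> active={job_B:*/16, job_C:*/5}
Final interval of job_C = 5
Next fire of job_C after T=197: (197//5+1)*5 = 200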